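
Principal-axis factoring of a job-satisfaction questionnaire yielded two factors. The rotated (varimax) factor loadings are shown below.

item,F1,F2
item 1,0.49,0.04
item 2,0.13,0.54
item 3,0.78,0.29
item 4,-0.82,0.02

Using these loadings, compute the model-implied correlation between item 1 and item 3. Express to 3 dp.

0.394

r̂ = Σ λ_i·λ_j across factors = (0.49)(0.78) + (0.04)(0.29)
  = +0.3822 +0.0116 = 0.3938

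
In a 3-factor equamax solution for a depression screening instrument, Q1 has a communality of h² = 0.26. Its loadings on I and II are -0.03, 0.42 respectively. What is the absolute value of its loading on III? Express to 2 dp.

0.29

Under orthogonal rotation h² = Σλ², so λ_III² = h² − (0.1773) = 0.26 − 0.1773 = 0.0827.
|λ| = √0.0827 = 0.2876.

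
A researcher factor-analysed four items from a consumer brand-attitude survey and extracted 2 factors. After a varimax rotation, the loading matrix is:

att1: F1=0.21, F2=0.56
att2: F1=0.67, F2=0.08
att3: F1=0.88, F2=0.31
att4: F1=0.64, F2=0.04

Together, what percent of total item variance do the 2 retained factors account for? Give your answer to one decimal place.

Communalities: 0.3577, 0.4553, 0.8705, 0.4112; Σh² = 2.0947.
Total variance with 4 standardized items is 4, so the solution explains 2.0947/4 = 0.5237 = 52.37%.

52.4%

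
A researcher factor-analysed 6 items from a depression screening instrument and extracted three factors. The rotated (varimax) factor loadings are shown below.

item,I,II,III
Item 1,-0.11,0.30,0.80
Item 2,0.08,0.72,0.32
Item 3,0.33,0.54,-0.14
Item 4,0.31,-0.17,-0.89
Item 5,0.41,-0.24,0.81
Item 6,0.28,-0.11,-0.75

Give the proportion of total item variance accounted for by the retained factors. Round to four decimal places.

0.7069

Communalities: 0.7421, 0.6272, 0.4201, 0.9171, 0.8818, 0.6530; Σh² = 4.2413.
Total variance with 6 standardized items is 6, so the solution explains 4.2413/6 = 0.7069.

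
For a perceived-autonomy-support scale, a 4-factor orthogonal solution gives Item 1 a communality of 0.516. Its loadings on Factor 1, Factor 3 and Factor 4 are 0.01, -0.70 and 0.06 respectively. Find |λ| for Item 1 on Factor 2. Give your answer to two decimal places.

Under orthogonal rotation h² = Σλ², so λ_Factor 2² = h² − (0.4937) = 0.516 − 0.4937 = 0.0223.
|λ| = √0.0223 = 0.1493.

0.15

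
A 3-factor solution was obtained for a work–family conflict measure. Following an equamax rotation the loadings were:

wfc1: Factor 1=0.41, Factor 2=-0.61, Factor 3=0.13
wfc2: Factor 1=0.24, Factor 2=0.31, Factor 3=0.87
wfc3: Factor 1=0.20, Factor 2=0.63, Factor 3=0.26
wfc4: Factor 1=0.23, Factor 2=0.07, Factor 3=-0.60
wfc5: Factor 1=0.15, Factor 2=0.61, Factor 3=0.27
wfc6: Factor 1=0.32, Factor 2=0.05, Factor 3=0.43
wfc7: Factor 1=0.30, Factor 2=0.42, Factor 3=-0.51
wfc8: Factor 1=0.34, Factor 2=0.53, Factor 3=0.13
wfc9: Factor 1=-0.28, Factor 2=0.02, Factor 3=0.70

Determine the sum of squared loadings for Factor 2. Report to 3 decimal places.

SS loadings for Factor 2 = (-0.61)² + 0.31² + 0.63² + 0.07² + 0.61² + 0.05² + 0.42² + 0.53² + 0.02² = 0.3721 + 0.0961 + 0.3969 + 0.0049 + 0.3721 + 0.0025 + 0.1764 + 0.2809 + 0.0004 = 1.7023

1.702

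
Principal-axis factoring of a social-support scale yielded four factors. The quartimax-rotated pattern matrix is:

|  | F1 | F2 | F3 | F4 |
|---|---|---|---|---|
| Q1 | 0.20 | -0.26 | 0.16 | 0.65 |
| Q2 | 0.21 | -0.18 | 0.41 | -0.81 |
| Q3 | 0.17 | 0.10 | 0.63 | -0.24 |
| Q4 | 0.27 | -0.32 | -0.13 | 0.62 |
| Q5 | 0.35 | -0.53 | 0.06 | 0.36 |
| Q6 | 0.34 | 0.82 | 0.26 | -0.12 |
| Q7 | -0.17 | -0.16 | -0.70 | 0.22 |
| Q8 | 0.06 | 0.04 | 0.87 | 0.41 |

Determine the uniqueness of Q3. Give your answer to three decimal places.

h² = 0.17² + 0.10² + 0.63² + (-0.24)² = 0.0289 + 0.0100 + 0.3969 + 0.0576 = 0.4934
Uniqueness u² = 1 − h² = 1 − 0.4934 = 0.5066

0.507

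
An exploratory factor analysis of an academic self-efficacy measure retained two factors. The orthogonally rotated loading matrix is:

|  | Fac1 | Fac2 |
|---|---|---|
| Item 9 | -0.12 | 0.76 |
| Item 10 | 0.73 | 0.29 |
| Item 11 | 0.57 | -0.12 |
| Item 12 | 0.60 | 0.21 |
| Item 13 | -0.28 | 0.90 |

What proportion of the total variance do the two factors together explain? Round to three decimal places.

0.568

Communalities: 0.5920, 0.6170, 0.3393, 0.4041, 0.8884; Σh² = 2.8408.
Total variance with 5 standardized items is 5, so the solution explains 2.8408/5 = 0.5682.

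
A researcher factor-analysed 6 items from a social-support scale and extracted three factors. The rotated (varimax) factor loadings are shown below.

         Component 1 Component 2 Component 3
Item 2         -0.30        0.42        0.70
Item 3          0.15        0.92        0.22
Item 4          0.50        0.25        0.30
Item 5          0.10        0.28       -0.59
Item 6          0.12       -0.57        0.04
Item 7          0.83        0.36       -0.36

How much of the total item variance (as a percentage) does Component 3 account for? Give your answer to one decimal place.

SS loadings for Component 3 = 0.70² + 0.22² + 0.30² + (-0.59)² + 0.04² + (-0.36)² = 1.1077
With 6 standardized items, total variance = 6. Proportion = 1.1077/6 = 0.1846 → 18.46%.

18.5%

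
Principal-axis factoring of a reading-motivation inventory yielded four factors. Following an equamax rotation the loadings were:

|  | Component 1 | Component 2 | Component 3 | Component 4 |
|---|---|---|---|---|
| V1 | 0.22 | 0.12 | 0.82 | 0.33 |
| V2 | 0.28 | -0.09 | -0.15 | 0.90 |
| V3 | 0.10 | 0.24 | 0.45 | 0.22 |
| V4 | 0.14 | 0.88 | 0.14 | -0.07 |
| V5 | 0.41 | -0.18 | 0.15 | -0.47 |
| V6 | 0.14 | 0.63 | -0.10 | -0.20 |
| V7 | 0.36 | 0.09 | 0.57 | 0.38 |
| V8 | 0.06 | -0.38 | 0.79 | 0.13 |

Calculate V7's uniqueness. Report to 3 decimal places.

0.393

h² = 0.36² + 0.09² + 0.57² + 0.38² = 0.1296 + 0.0081 + 0.3249 + 0.1444 = 0.6070
Uniqueness u² = 1 − h² = 1 − 0.6070 = 0.3930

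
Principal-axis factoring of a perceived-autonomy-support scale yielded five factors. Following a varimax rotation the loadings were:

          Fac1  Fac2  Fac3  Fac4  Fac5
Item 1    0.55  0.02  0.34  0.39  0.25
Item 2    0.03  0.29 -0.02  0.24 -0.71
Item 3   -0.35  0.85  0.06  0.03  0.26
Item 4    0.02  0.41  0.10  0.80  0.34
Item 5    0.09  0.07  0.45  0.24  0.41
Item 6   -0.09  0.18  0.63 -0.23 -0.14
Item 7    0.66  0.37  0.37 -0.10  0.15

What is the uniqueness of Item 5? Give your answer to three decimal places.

h² = 0.09² + 0.07² + 0.45² + 0.24² + 0.41² = 0.0081 + 0.0049 + 0.2025 + 0.0576 + 0.1681 = 0.4412
Uniqueness u² = 1 − h² = 1 − 0.4412 = 0.5588

0.559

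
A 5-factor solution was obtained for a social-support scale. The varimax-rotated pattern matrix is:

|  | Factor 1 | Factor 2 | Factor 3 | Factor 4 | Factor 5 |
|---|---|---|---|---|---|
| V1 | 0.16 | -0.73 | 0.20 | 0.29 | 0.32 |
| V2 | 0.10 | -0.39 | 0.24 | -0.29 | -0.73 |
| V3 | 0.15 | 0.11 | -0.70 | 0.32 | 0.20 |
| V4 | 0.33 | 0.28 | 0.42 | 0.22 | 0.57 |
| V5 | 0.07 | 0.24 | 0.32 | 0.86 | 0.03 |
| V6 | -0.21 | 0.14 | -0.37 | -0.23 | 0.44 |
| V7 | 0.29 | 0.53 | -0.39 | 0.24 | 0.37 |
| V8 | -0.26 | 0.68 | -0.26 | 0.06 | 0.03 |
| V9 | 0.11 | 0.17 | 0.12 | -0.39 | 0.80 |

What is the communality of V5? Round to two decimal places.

h² = 0.07² + 0.24² + 0.32² + 0.86² + 0.03² = 0.0049 + 0.0576 + 0.1024 + 0.7396 + 0.0009 = 0.9054

0.91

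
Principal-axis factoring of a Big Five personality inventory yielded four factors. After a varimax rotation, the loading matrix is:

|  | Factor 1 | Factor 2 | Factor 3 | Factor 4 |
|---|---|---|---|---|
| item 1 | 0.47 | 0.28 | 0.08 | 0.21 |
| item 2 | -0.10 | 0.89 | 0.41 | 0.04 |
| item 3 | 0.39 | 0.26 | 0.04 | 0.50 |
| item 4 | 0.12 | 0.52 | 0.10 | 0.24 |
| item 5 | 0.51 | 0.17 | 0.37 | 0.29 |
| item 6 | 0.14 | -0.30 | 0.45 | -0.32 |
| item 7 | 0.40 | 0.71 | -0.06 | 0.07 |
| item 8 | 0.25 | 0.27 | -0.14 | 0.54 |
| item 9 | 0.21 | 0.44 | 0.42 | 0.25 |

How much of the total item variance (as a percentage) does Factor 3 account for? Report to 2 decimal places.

8.06%

SS loadings for Factor 3 = 0.08² + 0.41² + 0.04² + 0.10² + 0.37² + 0.45² + (-0.06)² + (-0.14)² + 0.42² = 0.7251
With 9 standardized items, total variance = 9. Proportion = 0.7251/9 = 0.0806 → 8.06%.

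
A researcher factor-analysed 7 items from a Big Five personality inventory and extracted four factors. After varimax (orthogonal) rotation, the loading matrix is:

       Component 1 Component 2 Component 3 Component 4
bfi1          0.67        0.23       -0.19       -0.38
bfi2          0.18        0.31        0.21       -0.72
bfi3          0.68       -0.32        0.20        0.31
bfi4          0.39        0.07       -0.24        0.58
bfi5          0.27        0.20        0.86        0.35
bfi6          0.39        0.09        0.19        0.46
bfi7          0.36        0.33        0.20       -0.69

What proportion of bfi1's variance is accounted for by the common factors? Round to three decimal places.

0.682

h² = 0.67² + 0.23² + (-0.19)² + (-0.38)² = 0.4489 + 0.0529 + 0.0361 + 0.1444 = 0.6823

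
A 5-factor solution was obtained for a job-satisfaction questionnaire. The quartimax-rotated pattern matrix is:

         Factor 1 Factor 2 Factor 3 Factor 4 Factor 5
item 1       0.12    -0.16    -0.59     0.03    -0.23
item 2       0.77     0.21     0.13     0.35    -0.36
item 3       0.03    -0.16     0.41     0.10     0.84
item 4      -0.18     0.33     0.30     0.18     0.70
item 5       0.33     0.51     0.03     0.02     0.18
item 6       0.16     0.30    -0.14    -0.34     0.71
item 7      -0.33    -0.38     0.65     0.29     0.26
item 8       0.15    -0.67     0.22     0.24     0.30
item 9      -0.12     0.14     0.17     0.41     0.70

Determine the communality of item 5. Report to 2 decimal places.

0.40

h² = 0.33² + 0.51² + 0.03² + 0.02² + 0.18² = 0.1089 + 0.2601 + 0.0009 + 0.0004 + 0.0324 = 0.4027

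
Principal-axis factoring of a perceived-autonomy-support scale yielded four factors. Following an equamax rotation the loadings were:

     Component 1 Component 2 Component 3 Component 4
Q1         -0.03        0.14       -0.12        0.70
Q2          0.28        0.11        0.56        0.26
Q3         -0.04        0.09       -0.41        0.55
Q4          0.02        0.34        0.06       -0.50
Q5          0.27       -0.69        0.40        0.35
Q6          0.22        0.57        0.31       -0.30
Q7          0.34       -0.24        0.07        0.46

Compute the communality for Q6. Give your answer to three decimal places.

h² = 0.22² + 0.57² + 0.31² + (-0.30)² = 0.0484 + 0.3249 + 0.0961 + 0.0900 = 0.5594

0.559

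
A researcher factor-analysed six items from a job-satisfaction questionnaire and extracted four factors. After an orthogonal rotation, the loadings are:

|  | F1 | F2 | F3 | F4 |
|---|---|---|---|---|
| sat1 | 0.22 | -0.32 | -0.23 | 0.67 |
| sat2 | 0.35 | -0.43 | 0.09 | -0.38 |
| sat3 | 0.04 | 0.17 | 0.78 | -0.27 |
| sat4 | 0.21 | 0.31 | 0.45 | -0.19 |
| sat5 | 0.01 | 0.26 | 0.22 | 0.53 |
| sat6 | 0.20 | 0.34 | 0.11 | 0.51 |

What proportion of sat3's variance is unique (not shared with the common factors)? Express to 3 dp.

h² = 0.04² + 0.17² + 0.78² + (-0.27)² = 0.0016 + 0.0289 + 0.6084 + 0.0729 = 0.7118
Uniqueness u² = 1 − h² = 1 − 0.7118 = 0.2882

0.288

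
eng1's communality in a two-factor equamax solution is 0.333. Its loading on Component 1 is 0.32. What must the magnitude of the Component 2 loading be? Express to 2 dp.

0.48

Under orthogonal rotation h² = Σλ², so λ_Component 2² = h² − (0.1024) = 0.333 − 0.1024 = 0.2306.
|λ| = √0.2306 = 0.4802.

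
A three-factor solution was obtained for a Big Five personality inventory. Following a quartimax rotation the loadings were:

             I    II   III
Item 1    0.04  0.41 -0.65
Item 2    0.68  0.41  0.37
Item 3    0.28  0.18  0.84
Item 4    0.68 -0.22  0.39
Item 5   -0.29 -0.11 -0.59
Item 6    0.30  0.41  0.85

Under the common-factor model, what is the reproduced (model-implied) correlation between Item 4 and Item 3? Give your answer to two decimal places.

r̂ = Σ λ_i·λ_j across factors = (0.68)(0.28) + (-0.22)(0.18) + (0.39)(0.84)
  = +0.1904 -0.0396 +0.3276 = 0.4784

0.48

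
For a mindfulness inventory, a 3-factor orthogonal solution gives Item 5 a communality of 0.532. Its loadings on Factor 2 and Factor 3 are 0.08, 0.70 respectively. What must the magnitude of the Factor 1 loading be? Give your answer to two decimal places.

0.19

Under orthogonal rotation h² = Σλ², so λ_Factor 1² = h² − (0.4964) = 0.532 − 0.4964 = 0.0356.
|λ| = √0.0356 = 0.1887.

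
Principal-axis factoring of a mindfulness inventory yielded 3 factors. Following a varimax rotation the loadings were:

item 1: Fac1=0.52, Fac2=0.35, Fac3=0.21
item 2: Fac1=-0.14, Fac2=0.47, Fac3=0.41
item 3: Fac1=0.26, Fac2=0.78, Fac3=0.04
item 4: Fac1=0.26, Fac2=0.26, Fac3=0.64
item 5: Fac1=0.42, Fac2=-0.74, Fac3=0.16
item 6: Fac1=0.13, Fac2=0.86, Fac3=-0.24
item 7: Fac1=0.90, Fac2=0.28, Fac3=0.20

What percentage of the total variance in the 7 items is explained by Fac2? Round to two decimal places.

SS loadings for Fac2 = 0.35² + 0.47² + 0.78² + 0.26² + (-0.74)² + 0.86² + 0.28² = 2.3850
With 7 standardized items, total variance = 7. Proportion = 2.3850/7 = 0.3407 → 34.07%.

34.07%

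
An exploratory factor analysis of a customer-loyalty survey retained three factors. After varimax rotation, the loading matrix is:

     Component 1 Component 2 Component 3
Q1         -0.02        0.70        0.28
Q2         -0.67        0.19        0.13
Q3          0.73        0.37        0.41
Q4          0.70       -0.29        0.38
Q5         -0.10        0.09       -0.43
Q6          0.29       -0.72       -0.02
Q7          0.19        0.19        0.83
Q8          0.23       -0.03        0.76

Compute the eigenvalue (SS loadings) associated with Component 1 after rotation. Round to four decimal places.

SS loadings for Component 1 = (-0.02)² + (-0.67)² + 0.73² + 0.70² + (-0.10)² + 0.29² + 0.19² + 0.23² = 0.0004 + 0.4489 + 0.5329 + 0.4900 + 0.0100 + 0.0841 + 0.0361 + 0.0529 = 1.6553

1.6553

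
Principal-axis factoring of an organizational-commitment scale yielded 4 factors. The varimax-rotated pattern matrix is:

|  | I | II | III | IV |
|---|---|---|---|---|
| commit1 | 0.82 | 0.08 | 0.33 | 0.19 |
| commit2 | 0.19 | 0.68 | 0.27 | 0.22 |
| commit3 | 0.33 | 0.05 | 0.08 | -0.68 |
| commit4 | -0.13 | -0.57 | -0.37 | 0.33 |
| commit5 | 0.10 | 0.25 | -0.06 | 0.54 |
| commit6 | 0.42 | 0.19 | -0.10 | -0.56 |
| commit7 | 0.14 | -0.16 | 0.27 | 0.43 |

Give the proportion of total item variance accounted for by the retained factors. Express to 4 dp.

0.5455

SS loadings by factor: 1.0403, 0.9204, 0.4116, 1.4459; total = 3.8182.
Total variance with 7 standardized items is 7, so the solution explains 3.8182/7 = 0.5455.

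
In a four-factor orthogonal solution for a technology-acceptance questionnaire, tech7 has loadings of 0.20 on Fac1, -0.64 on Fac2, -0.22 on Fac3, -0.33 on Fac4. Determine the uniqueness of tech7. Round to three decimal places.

h² = 0.20² + (-0.64)² + (-0.22)² + (-0.33)² = 0.0400 + 0.4096 + 0.0484 + 0.1089 = 0.6069
Uniqueness u² = 1 − h² = 1 − 0.6069 = 0.3931

0.393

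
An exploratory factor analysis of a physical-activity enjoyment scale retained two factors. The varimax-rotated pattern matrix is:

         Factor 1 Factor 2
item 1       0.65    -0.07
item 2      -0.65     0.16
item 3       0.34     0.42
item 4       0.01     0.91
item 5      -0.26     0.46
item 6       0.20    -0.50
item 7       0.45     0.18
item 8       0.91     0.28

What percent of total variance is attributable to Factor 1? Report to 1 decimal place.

SS loadings for Factor 1 = 0.65² + (-0.65)² + 0.34² + 0.01² + (-0.26)² + 0.20² + 0.45² + 0.91² = 2.0989
With 8 standardized items, total variance = 8. Proportion = 2.0989/8 = 0.2624 → 26.24%.

26.2%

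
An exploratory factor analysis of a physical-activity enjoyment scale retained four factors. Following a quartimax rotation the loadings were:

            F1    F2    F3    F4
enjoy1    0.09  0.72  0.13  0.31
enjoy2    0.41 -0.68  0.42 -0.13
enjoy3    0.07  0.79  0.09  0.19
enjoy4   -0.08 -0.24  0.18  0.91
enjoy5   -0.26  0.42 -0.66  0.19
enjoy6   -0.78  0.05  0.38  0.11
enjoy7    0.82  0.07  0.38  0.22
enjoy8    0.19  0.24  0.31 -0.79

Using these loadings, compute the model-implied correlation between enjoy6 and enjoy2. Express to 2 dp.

-0.21

r̂ = Σ λ_i·λ_j across factors = (-0.78)(0.41) + (0.05)(-0.68) + (0.38)(0.42) + (0.11)(-0.13)
  = -0.3198 -0.0340 +0.1596 -0.0143 = -0.2085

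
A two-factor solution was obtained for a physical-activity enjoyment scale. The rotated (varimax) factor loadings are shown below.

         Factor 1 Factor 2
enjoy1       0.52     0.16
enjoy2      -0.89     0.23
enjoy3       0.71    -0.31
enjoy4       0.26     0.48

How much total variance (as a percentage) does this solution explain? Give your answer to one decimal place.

SS loadings by factor: 1.6342, 0.4050; total = 2.0392.
Total variance with 4 standardized items is 4, so the solution explains 2.0392/4 = 0.5098 = 50.98%.

51.0%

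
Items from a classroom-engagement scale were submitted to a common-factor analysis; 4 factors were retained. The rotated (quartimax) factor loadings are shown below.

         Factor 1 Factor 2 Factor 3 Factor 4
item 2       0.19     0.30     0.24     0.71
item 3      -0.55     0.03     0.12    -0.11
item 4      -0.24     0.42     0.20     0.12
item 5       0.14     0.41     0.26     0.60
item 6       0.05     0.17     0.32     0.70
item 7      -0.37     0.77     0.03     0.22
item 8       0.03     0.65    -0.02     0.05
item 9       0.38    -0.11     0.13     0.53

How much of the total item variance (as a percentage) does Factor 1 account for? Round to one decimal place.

SS loadings for Factor 1 = 0.19² + (-0.55)² + (-0.24)² + 0.14² + 0.05² + (-0.37)² + 0.03² + 0.38² = 0.7005
With 8 standardized items, total variance = 8. Proportion = 0.7005/8 = 0.0876 → 8.76%.

8.8%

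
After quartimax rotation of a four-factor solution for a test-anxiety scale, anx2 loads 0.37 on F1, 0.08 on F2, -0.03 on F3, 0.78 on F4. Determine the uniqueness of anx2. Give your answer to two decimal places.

h² = 0.37² + 0.08² + (-0.03)² + 0.78² = 0.1369 + 0.0064 + 0.0009 + 0.6084 = 0.7526
Uniqueness u² = 1 − h² = 1 − 0.7526 = 0.2474

0.25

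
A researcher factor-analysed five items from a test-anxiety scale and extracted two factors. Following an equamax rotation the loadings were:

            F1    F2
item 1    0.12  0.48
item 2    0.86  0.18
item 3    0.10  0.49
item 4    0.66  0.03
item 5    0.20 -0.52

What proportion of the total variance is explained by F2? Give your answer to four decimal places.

SS loadings for F2 = 0.48² + 0.18² + 0.49² + 0.03² + (-0.52)² = 0.7742
Proportion of variance = 0.7742 / 5 = 0.1548.

0.1548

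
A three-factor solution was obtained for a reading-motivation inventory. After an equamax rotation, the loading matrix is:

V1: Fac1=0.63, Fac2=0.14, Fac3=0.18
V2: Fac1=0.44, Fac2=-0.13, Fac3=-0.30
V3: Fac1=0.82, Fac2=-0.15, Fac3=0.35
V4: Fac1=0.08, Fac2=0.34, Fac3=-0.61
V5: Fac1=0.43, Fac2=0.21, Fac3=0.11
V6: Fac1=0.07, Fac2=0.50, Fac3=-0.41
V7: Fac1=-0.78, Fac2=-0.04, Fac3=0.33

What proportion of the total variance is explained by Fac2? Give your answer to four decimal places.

SS loadings for Fac2 = 0.14² + (-0.13)² + (-0.15)² + 0.34² + 0.21² + 0.50² + (-0.04)² = 0.4703
Proportion of variance = 0.4703 / 7 = 0.0672.

0.0672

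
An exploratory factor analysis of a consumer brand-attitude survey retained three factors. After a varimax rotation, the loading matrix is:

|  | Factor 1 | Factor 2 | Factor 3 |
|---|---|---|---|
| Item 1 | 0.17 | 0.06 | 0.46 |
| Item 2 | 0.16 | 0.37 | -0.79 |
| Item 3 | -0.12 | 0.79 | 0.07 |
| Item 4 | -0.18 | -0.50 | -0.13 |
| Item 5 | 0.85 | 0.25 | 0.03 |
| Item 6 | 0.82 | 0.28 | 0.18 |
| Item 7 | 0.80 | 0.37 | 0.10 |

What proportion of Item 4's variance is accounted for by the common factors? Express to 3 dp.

0.299

h² = (-0.18)² + (-0.50)² + (-0.13)² = 0.0324 + 0.2500 + 0.0169 = 0.2993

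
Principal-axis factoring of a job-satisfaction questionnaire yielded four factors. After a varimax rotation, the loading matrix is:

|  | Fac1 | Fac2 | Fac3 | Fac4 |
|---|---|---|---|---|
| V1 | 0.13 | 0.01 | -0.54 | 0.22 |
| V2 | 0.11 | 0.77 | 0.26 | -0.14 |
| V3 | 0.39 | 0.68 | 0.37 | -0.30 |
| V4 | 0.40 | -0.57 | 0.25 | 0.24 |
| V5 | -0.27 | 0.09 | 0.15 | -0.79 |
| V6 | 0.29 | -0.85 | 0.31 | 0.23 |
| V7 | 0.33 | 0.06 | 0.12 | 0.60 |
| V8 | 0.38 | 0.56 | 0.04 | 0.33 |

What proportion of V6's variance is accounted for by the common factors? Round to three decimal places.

0.956

h² = 0.29² + (-0.85)² + 0.31² + 0.23² = 0.0841 + 0.7225 + 0.0961 + 0.0529 = 0.9556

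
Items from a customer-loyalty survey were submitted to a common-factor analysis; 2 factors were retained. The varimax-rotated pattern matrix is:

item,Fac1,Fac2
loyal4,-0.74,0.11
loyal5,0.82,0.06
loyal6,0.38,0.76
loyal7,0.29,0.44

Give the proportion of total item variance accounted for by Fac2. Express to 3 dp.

0.197

SS loadings for Fac2 = 0.11² + 0.06² + 0.76² + 0.44² = 0.7869
Proportion of variance = 0.7869 / 4 = 0.1967.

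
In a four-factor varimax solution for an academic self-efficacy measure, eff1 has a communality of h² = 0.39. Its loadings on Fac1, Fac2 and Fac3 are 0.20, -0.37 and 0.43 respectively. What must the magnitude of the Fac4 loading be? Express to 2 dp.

Under orthogonal rotation h² = Σλ², so λ_Fac4² = h² − (0.3618) = 0.39 − 0.3618 = 0.0282.
|λ| = √0.0282 = 0.1679.

0.17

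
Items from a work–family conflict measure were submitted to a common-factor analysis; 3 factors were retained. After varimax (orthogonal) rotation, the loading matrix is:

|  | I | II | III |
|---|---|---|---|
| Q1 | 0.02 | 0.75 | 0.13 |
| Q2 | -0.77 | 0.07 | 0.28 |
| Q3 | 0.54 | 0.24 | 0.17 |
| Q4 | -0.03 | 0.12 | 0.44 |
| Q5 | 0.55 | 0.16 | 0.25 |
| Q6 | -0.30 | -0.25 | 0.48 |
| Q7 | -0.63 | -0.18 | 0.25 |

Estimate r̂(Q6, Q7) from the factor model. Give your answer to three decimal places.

0.354

r̂ = Σ λ_i·λ_j across factors = (-0.30)(-0.63) + (-0.25)(-0.18) + (0.48)(0.25)
  = +0.1890 +0.0450 +0.1200 = 0.3540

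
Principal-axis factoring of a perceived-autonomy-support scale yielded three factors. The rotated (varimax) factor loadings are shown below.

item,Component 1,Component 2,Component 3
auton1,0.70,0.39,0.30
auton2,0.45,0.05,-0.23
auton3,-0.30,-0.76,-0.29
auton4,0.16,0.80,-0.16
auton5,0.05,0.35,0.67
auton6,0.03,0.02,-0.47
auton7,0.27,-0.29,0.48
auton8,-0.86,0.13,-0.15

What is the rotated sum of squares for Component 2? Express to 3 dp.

1.596

SS loadings for Component 2 = 0.39² + 0.05² + (-0.76)² + 0.80² + 0.35² + 0.02² + (-0.29)² + 0.13² = 0.1521 + 0.0025 + 0.5776 + 0.6400 + 0.1225 + 0.0004 + 0.0841 + 0.0169 = 1.5961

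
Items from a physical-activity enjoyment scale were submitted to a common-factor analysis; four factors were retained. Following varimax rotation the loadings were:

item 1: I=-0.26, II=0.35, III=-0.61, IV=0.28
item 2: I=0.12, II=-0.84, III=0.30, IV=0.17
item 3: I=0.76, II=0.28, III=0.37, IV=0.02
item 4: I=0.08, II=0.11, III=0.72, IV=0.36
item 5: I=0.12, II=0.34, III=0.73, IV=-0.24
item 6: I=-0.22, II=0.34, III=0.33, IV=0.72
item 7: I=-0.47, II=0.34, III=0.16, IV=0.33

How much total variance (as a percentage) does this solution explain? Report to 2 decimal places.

70.32%

SS loadings by factor: 0.9497, 1.2654, 1.7848, 0.9222; total = 4.9221.
Total variance with 7 standardized items is 7, so the solution explains 4.9221/7 = 0.7032 = 70.32%.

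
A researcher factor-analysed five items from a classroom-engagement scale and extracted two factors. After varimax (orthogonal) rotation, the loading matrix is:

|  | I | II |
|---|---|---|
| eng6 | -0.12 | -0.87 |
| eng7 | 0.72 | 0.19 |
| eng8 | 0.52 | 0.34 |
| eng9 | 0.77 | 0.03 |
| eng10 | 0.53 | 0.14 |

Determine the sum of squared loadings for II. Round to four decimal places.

SS loadings for II = (-0.87)² + 0.19² + 0.34² + 0.03² + 0.14² = 0.7569 + 0.0361 + 0.1156 + 0.0009 + 0.0196 = 0.9291

0.9291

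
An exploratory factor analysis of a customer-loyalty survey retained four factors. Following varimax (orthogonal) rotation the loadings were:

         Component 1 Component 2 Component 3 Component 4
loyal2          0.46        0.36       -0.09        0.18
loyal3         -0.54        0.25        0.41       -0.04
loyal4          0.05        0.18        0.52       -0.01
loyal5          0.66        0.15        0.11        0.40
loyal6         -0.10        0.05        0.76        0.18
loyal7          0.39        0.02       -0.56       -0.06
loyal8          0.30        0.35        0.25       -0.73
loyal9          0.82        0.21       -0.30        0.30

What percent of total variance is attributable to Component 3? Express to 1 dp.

18.8%

SS loadings for Component 3 = (-0.09)² + 0.41² + 0.52² + 0.11² + 0.76² + (-0.56)² + 0.25² + (-0.30)² = 1.5024
With 8 standardized items, total variance = 8. Proportion = 1.5024/8 = 0.1878 → 18.78%.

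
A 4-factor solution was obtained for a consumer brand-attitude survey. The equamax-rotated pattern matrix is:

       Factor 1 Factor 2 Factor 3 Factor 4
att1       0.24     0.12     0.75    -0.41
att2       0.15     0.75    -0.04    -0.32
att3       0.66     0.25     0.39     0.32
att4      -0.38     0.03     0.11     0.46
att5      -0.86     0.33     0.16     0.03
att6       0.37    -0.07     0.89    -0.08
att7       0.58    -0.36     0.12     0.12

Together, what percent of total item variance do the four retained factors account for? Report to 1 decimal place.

70.3%

SS loadings by factor: 1.8730, 0.8837, 1.5604, 0.6062; total = 4.9233.
Total variance with 7 standardized items is 7, so the solution explains 4.9233/7 = 0.7033 = 70.33%.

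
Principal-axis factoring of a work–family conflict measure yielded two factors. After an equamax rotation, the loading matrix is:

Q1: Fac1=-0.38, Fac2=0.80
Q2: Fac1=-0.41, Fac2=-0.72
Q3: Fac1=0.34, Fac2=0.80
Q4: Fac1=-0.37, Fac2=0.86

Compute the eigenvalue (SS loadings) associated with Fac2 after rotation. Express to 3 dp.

2.538

SS loadings for Fac2 = 0.80² + (-0.72)² + 0.80² + 0.86² = 0.6400 + 0.5184 + 0.6400 + 0.7396 = 2.5380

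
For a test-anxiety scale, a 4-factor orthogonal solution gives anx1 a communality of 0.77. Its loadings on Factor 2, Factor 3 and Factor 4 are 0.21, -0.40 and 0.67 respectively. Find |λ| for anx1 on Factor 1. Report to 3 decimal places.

0.342

Under orthogonal rotation h² = Σλ², so λ_Factor 1² = h² − (0.6530) = 0.77 − 0.6530 = 0.1170.
|λ| = √0.1170 = 0.3421.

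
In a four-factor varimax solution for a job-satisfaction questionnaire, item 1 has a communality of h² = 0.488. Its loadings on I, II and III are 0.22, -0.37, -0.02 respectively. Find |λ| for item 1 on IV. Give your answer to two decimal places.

Under orthogonal rotation h² = Σλ², so λ_IV² = h² − (0.1857) = 0.488 − 0.1857 = 0.3023.
|λ| = √0.3023 = 0.5498.

0.55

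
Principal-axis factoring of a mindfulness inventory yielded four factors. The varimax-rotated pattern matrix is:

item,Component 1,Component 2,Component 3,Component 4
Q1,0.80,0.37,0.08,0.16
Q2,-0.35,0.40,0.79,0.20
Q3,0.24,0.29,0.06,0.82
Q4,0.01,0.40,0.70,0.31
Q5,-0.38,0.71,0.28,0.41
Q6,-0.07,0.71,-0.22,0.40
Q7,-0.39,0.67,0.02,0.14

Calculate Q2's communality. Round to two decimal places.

h² = (-0.35)² + 0.40² + 0.79² + 0.20² = 0.1225 + 0.1600 + 0.6241 + 0.0400 = 0.9466

0.95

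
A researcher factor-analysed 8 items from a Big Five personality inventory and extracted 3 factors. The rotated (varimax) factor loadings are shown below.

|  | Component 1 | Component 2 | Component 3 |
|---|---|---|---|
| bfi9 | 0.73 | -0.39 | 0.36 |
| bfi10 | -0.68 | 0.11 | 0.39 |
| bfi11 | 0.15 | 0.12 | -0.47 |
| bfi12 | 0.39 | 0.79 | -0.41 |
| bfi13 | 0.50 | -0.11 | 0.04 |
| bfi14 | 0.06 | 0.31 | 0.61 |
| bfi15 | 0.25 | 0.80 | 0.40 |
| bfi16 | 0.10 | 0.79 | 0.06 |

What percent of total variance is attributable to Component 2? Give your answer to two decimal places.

27.19%

SS loadings for Component 2 = (-0.39)² + 0.11² + 0.12² + 0.79² + (-0.11)² + 0.31² + 0.80² + 0.79² = 2.1750
With 8 standardized items, total variance = 8. Proportion = 2.1750/8 = 0.2719 → 27.19%.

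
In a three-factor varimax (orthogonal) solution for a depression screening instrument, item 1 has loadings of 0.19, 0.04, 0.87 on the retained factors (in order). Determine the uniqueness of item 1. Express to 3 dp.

0.205

h² = 0.19² + 0.04² + 0.87² = 0.0361 + 0.0016 + 0.7569 = 0.7946
Uniqueness u² = 1 − h² = 1 − 0.7946 = 0.2054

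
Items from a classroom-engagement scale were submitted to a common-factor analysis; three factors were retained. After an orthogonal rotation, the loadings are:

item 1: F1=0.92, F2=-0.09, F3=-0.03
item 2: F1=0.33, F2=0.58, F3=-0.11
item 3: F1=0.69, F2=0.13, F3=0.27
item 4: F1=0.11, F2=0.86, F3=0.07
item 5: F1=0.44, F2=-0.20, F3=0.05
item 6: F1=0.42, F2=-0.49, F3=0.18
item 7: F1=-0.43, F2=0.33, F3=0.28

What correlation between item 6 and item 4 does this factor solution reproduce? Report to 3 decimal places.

-0.363

r̂ = Σ λ_i·λ_j across factors = (0.42)(0.11) + (-0.49)(0.86) + (0.18)(0.07)
  = +0.0462 -0.4214 +0.0126 = -0.3626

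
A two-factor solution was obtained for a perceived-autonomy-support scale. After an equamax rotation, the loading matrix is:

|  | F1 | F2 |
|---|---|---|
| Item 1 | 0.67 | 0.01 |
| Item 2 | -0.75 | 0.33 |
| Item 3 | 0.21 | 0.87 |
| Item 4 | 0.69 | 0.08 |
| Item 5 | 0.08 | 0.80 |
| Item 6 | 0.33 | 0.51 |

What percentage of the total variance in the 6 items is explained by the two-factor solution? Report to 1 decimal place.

SS loadings by factor: 1.6469, 1.7724; total = 3.4193.
Total variance with 6 standardized items is 6, so the solution explains 3.4193/6 = 0.5699 = 56.99%.

57.0%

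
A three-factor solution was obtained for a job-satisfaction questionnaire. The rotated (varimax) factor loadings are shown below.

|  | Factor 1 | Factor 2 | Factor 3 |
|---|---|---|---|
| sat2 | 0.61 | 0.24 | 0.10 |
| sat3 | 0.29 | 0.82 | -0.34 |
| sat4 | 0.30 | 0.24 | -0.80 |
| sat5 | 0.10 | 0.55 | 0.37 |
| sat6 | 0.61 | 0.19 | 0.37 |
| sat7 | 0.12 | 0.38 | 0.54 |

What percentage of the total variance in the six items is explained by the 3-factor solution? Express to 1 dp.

SS loadings by factor: 0.9427, 1.2706, 1.3310; total = 3.5443.
Total variance with 6 standardized items is 6, so the solution explains 3.5443/6 = 0.5907 = 59.07%.

59.1%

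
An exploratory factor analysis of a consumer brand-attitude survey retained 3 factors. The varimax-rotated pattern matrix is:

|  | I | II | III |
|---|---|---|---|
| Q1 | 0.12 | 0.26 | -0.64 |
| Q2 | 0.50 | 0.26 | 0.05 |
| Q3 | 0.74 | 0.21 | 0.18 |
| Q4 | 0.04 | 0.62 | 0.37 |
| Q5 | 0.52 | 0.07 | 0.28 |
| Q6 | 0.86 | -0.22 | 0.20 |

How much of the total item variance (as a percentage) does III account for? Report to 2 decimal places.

SS loadings for III = (-0.64)² + 0.05² + 0.18² + 0.37² + 0.28² + 0.20² = 0.6998
With 6 standardized items, total variance = 6. Proportion = 0.6998/6 = 0.1166 → 11.66%.

11.66%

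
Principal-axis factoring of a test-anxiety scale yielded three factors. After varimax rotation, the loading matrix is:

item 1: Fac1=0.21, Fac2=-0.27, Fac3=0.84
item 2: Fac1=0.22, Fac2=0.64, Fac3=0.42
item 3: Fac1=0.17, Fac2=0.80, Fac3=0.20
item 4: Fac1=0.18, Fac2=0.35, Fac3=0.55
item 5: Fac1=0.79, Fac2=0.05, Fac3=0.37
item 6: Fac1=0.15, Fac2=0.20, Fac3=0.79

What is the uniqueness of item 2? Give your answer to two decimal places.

h² = 0.22² + 0.64² + 0.42² = 0.0484 + 0.4096 + 0.1764 = 0.6344
Uniqueness u² = 1 − h² = 1 − 0.6344 = 0.3656

0.37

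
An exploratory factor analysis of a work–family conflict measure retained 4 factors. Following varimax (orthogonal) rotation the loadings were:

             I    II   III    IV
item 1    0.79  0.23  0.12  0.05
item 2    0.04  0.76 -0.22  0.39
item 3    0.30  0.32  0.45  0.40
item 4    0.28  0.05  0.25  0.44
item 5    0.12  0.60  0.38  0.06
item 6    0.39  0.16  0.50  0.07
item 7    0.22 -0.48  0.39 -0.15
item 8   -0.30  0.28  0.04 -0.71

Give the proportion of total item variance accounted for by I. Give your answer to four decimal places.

SS loadings for I = 0.79² + 0.04² + 0.30² + 0.28² + 0.12² + 0.39² + 0.22² + (-0.30)² = 1.0990
Proportion of variance = 1.0990 / 8 = 0.1374.

0.1374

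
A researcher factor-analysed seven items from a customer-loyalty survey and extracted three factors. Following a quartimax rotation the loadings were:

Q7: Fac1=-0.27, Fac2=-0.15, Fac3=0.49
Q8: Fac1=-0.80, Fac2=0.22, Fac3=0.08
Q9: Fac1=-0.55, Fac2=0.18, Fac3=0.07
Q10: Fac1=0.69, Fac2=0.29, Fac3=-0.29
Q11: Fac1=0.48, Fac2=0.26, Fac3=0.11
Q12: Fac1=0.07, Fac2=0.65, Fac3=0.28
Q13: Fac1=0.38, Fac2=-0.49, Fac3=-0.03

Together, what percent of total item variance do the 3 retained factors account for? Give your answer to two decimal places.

Communalities: 0.3355, 0.6948, 0.3398, 0.6443, 0.3101, 0.5058, 0.3854; Σh² = 3.2157.
Total variance with 7 standardized items is 7, so the solution explains 3.2157/7 = 0.4594 = 45.94%.

45.94%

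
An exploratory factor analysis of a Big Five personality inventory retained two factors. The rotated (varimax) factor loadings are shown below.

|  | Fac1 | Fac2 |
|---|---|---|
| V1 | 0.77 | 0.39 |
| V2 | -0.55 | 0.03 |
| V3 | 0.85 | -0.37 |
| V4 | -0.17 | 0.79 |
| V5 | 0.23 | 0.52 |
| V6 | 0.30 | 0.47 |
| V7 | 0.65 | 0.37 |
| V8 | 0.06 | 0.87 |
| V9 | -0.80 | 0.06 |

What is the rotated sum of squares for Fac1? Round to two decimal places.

SS loadings for Fac1 = 0.77² + (-0.55)² + 0.85² + (-0.17)² + 0.23² + 0.30² + 0.65² + 0.06² + (-0.80)² = 0.5929 + 0.3025 + 0.7225 + 0.0289 + 0.0529 + 0.0900 + 0.4225 + 0.0036 + 0.6400 = 2.8558

2.86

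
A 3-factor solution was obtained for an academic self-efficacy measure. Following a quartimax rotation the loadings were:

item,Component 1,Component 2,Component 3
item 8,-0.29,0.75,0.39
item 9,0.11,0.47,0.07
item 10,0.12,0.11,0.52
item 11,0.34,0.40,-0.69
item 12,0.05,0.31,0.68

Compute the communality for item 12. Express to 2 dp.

h² = 0.05² + 0.31² + 0.68² = 0.0025 + 0.0961 + 0.4624 = 0.5610

0.56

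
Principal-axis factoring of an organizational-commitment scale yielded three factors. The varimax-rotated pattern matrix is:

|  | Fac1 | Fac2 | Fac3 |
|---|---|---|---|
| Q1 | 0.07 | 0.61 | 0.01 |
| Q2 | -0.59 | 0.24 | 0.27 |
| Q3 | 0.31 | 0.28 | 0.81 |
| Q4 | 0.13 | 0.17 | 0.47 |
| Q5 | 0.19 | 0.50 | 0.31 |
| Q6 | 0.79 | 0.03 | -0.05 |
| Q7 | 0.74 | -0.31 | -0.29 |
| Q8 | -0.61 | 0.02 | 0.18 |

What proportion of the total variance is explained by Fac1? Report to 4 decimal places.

0.2557

SS loadings for Fac1 = 0.07² + (-0.59)² + 0.31² + 0.13² + 0.19² + 0.79² + 0.74² + (-0.61)² = 2.0459
Proportion of variance = 2.0459 / 8 = 0.2557.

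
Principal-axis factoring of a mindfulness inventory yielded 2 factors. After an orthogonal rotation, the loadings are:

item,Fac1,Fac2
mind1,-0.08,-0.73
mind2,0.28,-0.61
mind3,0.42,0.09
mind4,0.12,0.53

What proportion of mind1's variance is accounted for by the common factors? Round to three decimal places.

h² = (-0.08)² + (-0.73)² = 0.0064 + 0.5329 = 0.5393

0.539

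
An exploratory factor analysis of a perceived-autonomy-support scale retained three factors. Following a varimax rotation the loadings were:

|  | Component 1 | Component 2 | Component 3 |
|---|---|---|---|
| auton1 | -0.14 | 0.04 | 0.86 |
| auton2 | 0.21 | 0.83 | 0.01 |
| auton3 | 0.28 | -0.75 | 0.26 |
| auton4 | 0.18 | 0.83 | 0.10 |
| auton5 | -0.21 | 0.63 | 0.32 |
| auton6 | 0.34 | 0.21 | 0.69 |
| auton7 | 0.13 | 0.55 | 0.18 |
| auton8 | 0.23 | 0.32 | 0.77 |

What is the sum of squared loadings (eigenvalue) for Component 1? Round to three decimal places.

0.404

SS loadings for Component 1 = (-0.14)² + 0.21² + 0.28² + 0.18² + (-0.21)² + 0.34² + 0.13² + 0.23² = 0.0196 + 0.0441 + 0.0784 + 0.0324 + 0.0441 + 0.1156 + 0.0169 + 0.0529 = 0.4040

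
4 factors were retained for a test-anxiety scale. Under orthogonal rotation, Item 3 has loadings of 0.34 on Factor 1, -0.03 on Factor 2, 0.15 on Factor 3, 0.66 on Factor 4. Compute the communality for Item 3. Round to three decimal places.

h² = 0.34² + (-0.03)² + 0.15² + 0.66² = 0.1156 + 0.0009 + 0.0225 + 0.4356 = 0.5746

0.575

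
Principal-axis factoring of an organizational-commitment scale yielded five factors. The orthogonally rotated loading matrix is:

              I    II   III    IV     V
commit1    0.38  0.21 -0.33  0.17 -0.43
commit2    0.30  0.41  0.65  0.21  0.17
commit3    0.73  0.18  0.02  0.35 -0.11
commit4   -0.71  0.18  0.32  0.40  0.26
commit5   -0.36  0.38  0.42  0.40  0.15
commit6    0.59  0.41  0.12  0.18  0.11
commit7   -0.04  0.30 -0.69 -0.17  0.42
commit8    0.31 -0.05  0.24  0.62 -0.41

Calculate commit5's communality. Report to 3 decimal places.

0.633

h² = (-0.36)² + 0.38² + 0.42² + 0.40² + 0.15² = 0.1296 + 0.1444 + 0.1764 + 0.1600 + 0.0225 = 0.6329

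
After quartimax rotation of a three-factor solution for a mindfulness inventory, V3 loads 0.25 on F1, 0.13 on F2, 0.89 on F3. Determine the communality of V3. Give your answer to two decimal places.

h² = 0.25² + 0.13² + 0.89² = 0.0625 + 0.0169 + 0.7921 = 0.8715

0.87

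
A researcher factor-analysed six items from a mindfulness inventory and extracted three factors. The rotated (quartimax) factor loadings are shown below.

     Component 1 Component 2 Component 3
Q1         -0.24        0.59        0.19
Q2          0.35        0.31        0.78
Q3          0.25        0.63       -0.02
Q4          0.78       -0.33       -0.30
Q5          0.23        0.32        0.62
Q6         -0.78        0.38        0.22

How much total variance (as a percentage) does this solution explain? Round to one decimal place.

Communalities: 0.4418, 0.8270, 0.4598, 0.8073, 0.5397, 0.8012; Σh² = 3.8768.
Total variance with 6 standardized items is 6, so the solution explains 3.8768/6 = 0.6461 = 64.61%.

64.6%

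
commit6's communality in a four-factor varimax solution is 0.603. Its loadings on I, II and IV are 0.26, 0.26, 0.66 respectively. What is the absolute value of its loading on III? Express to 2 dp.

Under orthogonal rotation h² = Σλ², so λ_III² = h² − (0.5708) = 0.603 − 0.5708 = 0.0322.
|λ| = √0.0322 = 0.1794.

0.18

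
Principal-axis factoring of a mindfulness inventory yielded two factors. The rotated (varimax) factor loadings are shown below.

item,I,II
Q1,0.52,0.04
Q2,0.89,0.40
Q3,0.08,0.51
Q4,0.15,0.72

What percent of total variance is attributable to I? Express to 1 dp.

27.3%

SS loadings for I = 0.52² + 0.89² + 0.08² + 0.15² = 1.0914
With 4 standardized items, total variance = 4. Proportion = 1.0914/4 = 0.2729 → 27.29%.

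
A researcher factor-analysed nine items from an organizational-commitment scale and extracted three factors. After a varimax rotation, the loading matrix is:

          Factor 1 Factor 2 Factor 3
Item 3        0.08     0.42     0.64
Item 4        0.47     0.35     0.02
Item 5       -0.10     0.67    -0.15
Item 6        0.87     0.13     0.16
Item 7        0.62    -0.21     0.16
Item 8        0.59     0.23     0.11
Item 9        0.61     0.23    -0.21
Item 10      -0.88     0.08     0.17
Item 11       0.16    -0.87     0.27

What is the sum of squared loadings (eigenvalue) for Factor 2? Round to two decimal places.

SS loadings for Factor 2 = 0.42² + 0.35² + 0.67² + 0.13² + (-0.21)² + 0.23² + 0.23² + 0.08² + (-0.87)² = 0.1764 + 0.1225 + 0.4489 + 0.0169 + 0.0441 + 0.0529 + 0.0529 + 0.0064 + 0.7569 = 1.6779

1.68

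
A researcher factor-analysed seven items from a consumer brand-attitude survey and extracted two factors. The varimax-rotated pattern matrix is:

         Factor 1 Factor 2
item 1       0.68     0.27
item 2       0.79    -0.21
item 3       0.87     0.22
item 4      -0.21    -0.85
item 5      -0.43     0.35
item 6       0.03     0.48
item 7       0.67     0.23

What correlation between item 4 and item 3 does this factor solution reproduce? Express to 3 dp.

-0.370

r̂ = Σ λ_i·λ_j across factors = (-0.21)(0.87) + (-0.85)(0.22)
  = -0.1827 -0.1870 = -0.3697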